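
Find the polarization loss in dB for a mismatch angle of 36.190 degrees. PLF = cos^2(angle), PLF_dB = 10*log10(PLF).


PLF_linear = cos^2(36.190 deg) = 0.6513513
PLF_dB = 10 * log10(0.6513513) = -1.862 dB

-1.862 dB


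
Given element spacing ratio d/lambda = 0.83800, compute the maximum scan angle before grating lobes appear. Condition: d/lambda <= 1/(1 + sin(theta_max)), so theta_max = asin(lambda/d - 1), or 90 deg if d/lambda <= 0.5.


lambda/d - 1 = 1/0.83800 - 1 = 0.1933174
theta_max = asin(0.1933174) = 11.15 deg

11.15 deg


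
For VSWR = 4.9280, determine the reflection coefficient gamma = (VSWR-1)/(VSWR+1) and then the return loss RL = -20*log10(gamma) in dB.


gamma = (4.9280 - 1) / (4.9280 + 1) = 0.6626181
RL = -20 * log10(0.6626181) = 3.575 dB

3.575 dB


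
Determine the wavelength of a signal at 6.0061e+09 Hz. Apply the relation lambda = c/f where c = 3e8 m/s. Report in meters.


lambda = c / f = 3.0000e+08 / 6.0061e+09 = 0.04995 m

0.04995 m


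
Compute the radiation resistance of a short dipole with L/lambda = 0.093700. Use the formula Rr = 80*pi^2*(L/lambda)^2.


Rr = 80 * pi^2 * (0.093700)^2 = 80 * 9.869604 * 8.779690e-03 = 6.932 ohm

6.932 ohm


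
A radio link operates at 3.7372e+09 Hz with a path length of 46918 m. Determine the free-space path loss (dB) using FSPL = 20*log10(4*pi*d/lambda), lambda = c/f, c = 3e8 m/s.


lambda = c / f = 3.0000e+08 / 3.7372e+09 = 0.08027400 m
FSPL = 20 * log10(4*pi*46918/0.08027400) = 137.3 dB

137.3 dB


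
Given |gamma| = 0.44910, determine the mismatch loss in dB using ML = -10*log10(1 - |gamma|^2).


ML = -10 * log10(1 - 0.44910^2) = -10 * log10(0.79830919) = 0.9783 dB

0.9783 dB


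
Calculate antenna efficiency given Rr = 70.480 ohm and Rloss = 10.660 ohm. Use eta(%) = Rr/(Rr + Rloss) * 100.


eta = 70.480 / (70.480 + 10.660) * 100 = 86.86%

86.86%


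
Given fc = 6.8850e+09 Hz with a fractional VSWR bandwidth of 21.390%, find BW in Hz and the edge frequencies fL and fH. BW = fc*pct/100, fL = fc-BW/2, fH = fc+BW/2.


BW = 6.8850e+09 * 21.390/100 = 1.472702e+09 Hz
fL = 6.8850e+09 - 1.472702e+09/2 = 6.149e+09 Hz
fH = 6.8850e+09 + 1.472702e+09/2 = 7.621e+09 Hz

BW=1.473e+09 Hz, fL=6.149e+09 Hz, fH=7.621e+09 Hz


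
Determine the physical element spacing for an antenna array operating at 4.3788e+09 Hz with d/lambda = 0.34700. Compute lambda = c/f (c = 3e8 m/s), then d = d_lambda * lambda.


lambda = c / f = 3.0000e+08 / 4.3788e+09 = 0.06851192 m
d = 0.34700 * 0.06851192 = 0.02377 m

0.02377 m


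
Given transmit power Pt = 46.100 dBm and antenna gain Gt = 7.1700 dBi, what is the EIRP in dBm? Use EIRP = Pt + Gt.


EIRP = Pt + Gt = 46.100 + 7.1700 = 53.27 dBm

53.27 dBm


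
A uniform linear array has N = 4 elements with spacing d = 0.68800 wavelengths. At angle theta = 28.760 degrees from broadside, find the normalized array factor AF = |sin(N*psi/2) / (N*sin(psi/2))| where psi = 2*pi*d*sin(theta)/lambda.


psi = 2*pi*0.68800*sin(28.760 deg) = 2.079895 rad
AF = |sin(4*2.079895/2) / (4*sin(2.079895/2))| = 0.2467

0.2467


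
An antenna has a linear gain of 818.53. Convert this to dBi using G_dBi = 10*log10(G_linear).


G_dBi = 10 * log10(818.53) = 29.13 dBi

29.13 dBi


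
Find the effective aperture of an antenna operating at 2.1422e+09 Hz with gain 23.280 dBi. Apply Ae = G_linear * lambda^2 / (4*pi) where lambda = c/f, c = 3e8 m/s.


lambda = c / f = 3.0000e+08 / 2.1422e+09 = 0.1400429 m
G_linear = 10^(23.280/10) = 212.8139
Ae = G_linear * lambda^2 / (4*pi) = 212.8139 * 0.1400429^2 / (4*pi) = 0.3321 m^2

0.3321 m^2


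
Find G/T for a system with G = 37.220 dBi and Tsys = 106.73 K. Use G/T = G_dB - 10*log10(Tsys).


G/T = 37.220 - 10*log10(106.73) = 37.220 - 20.28287 = 16.94 dB/K

16.94 dB/K


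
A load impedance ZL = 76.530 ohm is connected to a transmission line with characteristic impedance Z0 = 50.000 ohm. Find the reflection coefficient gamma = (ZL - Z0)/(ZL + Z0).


gamma = (76.530 - 50.000) / (76.530 + 50.000) = 0.2097

0.2097


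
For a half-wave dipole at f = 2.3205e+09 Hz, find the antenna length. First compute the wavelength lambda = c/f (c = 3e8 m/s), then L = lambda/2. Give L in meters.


lambda = c / f = 3.0000e+08 / 2.3205e+09 = 0.1292825 m
L = lambda / 2 = 0.1292825 / 2 = 0.06464 m

0.06464 m


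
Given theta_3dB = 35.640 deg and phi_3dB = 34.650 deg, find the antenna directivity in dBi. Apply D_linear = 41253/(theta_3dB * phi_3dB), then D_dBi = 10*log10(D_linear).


D_linear = 41253 / (35.640 * 34.650) = 33.40524
D_dBi = 10 * log10(33.40524) = 15.24 dBi

15.24 dBi


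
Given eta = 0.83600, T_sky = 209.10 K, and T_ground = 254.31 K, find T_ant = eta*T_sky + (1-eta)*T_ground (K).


T_ant = 0.83600 * 209.10 + (1 - 0.83600) * 254.31 = 216.5 K

216.5 K


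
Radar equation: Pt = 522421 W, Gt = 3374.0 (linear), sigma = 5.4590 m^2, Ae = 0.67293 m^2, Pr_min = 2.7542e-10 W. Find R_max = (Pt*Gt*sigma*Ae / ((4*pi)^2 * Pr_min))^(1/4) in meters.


R^4 = 522421*3374.0*5.4590*0.67293 / ((4*pi)^2 * 2.7542e-10) = 1.488790e+17
R_max = 1.488790e+17^0.25 = 19643 m

19643 m


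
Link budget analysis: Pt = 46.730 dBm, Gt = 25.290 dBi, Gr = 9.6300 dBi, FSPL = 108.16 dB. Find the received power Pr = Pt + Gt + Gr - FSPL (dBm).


Pr = 46.730 + 25.290 + 9.6300 - 108.16 = -26.51 dBm

-26.51 dBm


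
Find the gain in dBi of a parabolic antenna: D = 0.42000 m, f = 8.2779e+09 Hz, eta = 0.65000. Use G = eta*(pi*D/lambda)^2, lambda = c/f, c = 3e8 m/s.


lambda = c / f = 3.0000e+08 / 8.2779e+09 = 0.03624108 m
G_linear = 0.65000 * (pi * 0.42000 / 0.03624108)^2 = 861.6074
G_dBi = 10 * log10(861.6074) = 29.35 dBi

29.35 dBi


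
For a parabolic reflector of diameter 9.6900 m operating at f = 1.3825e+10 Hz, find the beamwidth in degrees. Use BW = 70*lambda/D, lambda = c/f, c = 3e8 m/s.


lambda = c / f = 3.0000e+08 / 1.3825e+10 = 0.02169982 m
BW = 70 * 0.02169982 / 9.6900 = 0.1568 deg

0.1568 deg


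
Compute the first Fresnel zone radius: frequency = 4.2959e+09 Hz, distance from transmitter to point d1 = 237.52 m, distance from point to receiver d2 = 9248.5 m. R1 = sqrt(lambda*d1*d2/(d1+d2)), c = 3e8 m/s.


lambda = c / f = 3.0000e+08 / 4.2959e+09 = 0.06983403 m
R1 = sqrt(0.06983403 * 237.52 * 9248.5 / (237.52 + 9248.5)) = 4.021 m

4.021 m


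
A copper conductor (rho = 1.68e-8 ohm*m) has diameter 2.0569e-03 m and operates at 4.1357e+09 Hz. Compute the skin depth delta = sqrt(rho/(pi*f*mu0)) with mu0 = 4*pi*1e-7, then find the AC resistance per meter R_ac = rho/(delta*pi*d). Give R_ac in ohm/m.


delta = sqrt(1.68e-8 / (pi * 4.1357e+09 * 4*pi*1e-7)) = 1.014379e-06 m
R_ac = 1.68e-8 / (1.014379e-06 * pi * 2.0569e-03) = 2.563 ohm/m

2.563 ohm/m


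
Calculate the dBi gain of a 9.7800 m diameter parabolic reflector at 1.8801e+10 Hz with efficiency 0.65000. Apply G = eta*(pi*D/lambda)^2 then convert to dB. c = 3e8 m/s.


lambda = c / f = 3.0000e+08 / 1.8801e+10 = 0.01595660 m
G_linear = 0.65000 * (pi * 9.7800 / 0.01595660)^2 = 2.409961e+06
G_dBi = 10 * log10(2.409961e+06) = 63.82 dBi

63.82 dBi


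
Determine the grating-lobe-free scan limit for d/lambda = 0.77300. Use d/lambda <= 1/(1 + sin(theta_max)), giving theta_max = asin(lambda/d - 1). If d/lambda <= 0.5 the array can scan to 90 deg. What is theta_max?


lambda/d - 1 = 1/0.77300 - 1 = 0.2936611
theta_max = asin(0.2936611) = 17.08 deg

17.08 deg


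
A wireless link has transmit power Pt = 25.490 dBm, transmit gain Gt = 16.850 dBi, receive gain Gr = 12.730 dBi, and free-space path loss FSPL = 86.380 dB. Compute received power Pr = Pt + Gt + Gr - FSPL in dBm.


Pr = 25.490 + 16.850 + 12.730 - 86.380 = -31.31 dBm

-31.31 dBm


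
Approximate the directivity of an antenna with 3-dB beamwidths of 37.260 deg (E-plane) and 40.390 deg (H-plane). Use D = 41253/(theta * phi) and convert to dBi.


D_linear = 41253 / (37.260 * 40.390) = 27.41188
D_dBi = 10 * log10(27.41188) = 14.38 dBi

14.38 dBi


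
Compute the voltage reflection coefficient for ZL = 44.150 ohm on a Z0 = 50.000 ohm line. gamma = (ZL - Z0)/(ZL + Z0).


gamma = (44.150 - 50.000) / (44.150 + 50.000) = -0.06213

-0.06213


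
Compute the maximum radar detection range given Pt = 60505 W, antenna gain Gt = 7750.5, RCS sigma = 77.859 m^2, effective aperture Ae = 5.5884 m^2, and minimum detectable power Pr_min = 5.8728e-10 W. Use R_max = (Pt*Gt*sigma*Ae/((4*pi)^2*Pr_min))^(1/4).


R^4 = 60505*7750.5*77.859*5.5884 / ((4*pi)^2 * 5.8728e-10) = 2.200150e+18
R_max = 2.200150e+18^0.25 = 38514 m

38514 m


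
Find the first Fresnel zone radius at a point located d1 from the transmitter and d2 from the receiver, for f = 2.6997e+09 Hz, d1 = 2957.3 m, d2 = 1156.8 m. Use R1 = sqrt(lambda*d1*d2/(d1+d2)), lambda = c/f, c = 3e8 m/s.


lambda = c / f = 3.0000e+08 / 2.6997e+09 = 0.1111235 m
R1 = sqrt(0.1111235 * 2957.3 * 1156.8 / (2957.3 + 1156.8)) = 9.613 m

9.613 m


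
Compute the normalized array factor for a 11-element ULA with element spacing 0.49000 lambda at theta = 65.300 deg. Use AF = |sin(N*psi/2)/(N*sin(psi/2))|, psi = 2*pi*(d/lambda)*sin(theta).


psi = 2*pi*0.49000*sin(65.300 deg) = 2.797079 rad
AF = |sin(11*2.797079/2) / (11*sin(2.797079/2))| = 0.02938

0.02938


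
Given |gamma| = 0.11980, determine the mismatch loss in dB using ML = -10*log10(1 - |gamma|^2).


ML = -10 * log10(1 - 0.11980^2) = -10 * log10(0.98564796) = 0.06278 dB

0.06278 dB


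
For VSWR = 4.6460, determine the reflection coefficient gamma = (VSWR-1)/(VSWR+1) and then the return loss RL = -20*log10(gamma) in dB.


gamma = (4.6460 - 1) / (4.6460 + 1) = 0.6457669
RL = -20 * log10(0.6457669) = 3.798 dB

3.798 dB


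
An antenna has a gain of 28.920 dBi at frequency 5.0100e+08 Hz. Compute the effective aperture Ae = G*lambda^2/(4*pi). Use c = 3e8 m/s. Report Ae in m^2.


lambda = c / f = 3.0000e+08 / 5.0100e+08 = 0.5988024 m
G_linear = 10^(28.920/10) = 779.8301
Ae = G_linear * lambda^2 / (4*pi) = 779.8301 * 0.5988024^2 / (4*pi) = 22.25 m^2

22.25 m^2


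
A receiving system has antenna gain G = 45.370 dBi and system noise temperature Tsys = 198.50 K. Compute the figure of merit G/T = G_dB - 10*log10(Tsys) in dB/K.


G/T = 45.370 - 10*log10(198.50) = 45.370 - 22.97761 = 22.39 dB/K

22.39 dB/K


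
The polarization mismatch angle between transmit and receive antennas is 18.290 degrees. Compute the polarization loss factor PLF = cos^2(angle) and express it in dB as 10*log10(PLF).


PLF_linear = cos^2(18.290 deg) = 0.9015128
PLF_dB = 10 * log10(0.9015128) = -0.4503 dB

-0.4503 dB


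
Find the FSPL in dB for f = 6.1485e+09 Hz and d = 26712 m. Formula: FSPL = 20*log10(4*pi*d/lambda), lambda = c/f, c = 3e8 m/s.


lambda = c / f = 3.0000e+08 / 6.1485e+09 = 0.04879239 m
FSPL = 20 * log10(4*pi*26712/0.04879239) = 136.8 dB

136.8 dB


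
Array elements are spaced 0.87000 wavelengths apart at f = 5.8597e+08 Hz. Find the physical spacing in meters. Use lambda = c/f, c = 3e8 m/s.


lambda = c / f = 3.0000e+08 / 5.8597e+08 = 0.5119716 m
d = 0.87000 * 0.5119716 = 0.4454 m

0.4454 m


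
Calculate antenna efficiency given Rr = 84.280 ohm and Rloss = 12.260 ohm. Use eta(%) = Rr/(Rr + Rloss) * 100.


eta = 84.280 / (84.280 + 12.260) * 100 = 87.30%

87.30%


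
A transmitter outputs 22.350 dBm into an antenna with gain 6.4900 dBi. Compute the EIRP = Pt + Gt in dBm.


EIRP = Pt + Gt = 22.350 + 6.4900 = 28.84 dBm

28.84 dBm


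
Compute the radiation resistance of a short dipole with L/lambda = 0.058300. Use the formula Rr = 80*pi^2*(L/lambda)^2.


Rr = 80 * pi^2 * (0.058300)^2 = 80 * 9.869604 * 3.398890e-03 = 2.684 ohm

2.684 ohm


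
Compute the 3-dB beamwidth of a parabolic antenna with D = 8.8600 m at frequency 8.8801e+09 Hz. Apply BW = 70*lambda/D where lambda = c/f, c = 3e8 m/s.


lambda = c / f = 3.0000e+08 / 8.8801e+09 = 0.03378340 m
BW = 70 * 0.03378340 / 8.8600 = 0.2669 deg

0.2669 deg


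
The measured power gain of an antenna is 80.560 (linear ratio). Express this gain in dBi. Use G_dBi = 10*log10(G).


G_dBi = 10 * log10(80.560) = 19.06 dBi

19.06 dBi


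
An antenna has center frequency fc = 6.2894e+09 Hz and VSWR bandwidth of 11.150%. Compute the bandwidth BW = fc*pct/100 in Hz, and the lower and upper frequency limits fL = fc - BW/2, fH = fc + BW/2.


BW = 6.2894e+09 * 11.150/100 = 7.012681e+08 Hz
fL = 6.2894e+09 - 7.012681e+08/2 = 5.939e+09 Hz
fH = 6.2894e+09 + 7.012681e+08/2 = 6.640e+09 Hz

BW=7.013e+08 Hz, fL=5.939e+09 Hz, fH=6.640e+09 Hz


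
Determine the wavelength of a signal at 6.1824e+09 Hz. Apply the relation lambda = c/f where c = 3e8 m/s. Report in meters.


lambda = c / f = 3.0000e+08 / 6.1824e+09 = 0.04852 m

0.04852 m


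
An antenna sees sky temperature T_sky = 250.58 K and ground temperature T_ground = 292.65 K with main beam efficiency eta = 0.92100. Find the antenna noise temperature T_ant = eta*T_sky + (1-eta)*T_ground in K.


T_ant = 0.92100 * 250.58 + (1 - 0.92100) * 292.65 = 253.9 K

253.9 K


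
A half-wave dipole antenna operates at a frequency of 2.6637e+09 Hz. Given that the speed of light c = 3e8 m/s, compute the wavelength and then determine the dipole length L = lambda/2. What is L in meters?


lambda = c / f = 3.0000e+08 / 2.6637e+09 = 0.1126253 m
L = lambda / 2 = 0.1126253 / 2 = 0.05631 m

0.05631 m


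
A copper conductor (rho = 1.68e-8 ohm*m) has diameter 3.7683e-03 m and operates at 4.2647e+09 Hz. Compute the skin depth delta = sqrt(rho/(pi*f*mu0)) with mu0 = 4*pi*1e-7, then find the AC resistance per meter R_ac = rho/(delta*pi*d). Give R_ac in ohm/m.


delta = sqrt(1.68e-8 / (pi * 4.2647e+09 * 4*pi*1e-7)) = 9.989196e-07 m
R_ac = 1.68e-8 / (9.989196e-07 * pi * 3.7683e-03) = 1.421 ohm/m

1.421 ohm/m


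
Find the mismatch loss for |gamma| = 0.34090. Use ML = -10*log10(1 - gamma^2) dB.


ML = -10 * log10(1 - 0.34090^2) = -10 * log10(0.88378719) = 0.5365 dB

0.5365 dB


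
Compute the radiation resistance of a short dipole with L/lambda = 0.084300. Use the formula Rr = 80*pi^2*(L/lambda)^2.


Rr = 80 * pi^2 * (0.084300)^2 = 80 * 9.869604 * 7.106490e-03 = 5.611 ohm

5.611 ohm


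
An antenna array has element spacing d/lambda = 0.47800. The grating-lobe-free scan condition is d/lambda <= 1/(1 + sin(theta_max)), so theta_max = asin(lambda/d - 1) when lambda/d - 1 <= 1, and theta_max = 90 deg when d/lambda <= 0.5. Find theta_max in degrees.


lambda/d - 1 = 1/0.47800 - 1 = 1.092050 >= 1
d/lambda <= 0.5, so the array can scan to endfire without grating lobes: theta_max = 90 deg

90 deg


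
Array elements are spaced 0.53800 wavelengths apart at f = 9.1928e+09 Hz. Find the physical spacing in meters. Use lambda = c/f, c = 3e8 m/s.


lambda = c / f = 3.0000e+08 / 9.1928e+09 = 0.03263424 m
d = 0.53800 * 0.03263424 = 0.01756 m

0.01756 m


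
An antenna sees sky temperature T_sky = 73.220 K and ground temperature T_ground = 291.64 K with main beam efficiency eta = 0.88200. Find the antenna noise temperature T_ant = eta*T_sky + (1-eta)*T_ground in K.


T_ant = 0.88200 * 73.220 + (1 - 0.88200) * 291.64 = 98.99 K

98.99 K


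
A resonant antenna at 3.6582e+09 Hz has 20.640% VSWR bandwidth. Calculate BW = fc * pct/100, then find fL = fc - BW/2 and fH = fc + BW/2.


BW = 3.6582e+09 * 20.640/100 = 7.550525e+08 Hz
fL = 3.6582e+09 - 7.550525e+08/2 = 3.281e+09 Hz
fH = 3.6582e+09 + 7.550525e+08/2 = 4.036e+09 Hz

BW=7.551e+08 Hz, fL=3.281e+09 Hz, fH=4.036e+09 Hz


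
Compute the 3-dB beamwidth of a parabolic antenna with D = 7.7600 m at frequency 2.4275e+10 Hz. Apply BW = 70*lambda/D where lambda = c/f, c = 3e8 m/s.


lambda = c / f = 3.0000e+08 / 2.4275e+10 = 0.01235839 m
BW = 70 * 0.01235839 / 7.7600 = 0.1115 deg

0.1115 deg


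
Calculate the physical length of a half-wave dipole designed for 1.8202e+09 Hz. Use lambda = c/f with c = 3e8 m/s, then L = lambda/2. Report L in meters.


lambda = c / f = 3.0000e+08 / 1.8202e+09 = 0.1648171 m
L = lambda / 2 = 0.1648171 / 2 = 0.08241 m

0.08241 m


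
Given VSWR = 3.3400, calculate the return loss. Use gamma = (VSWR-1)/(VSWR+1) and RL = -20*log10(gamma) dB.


gamma = (3.3400 - 1) / (3.3400 + 1) = 0.5391705
RL = -20 * log10(0.5391705) = 5.365 dB

5.365 dB


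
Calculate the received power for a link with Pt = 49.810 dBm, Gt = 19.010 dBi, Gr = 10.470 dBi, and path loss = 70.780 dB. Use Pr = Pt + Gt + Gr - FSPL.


Pr = 49.810 + 19.010 + 10.470 - 70.780 = 8.51 dBm

8.51 dBm


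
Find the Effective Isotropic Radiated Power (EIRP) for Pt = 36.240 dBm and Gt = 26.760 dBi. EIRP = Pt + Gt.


EIRP = Pt + Gt = 36.240 + 26.760 = 63.00 dBm

63.00 dBm


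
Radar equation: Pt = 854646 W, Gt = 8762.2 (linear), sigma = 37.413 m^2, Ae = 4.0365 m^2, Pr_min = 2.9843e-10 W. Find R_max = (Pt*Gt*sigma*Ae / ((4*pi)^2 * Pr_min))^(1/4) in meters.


R^4 = 854646*8762.2*37.413*4.0365 / ((4*pi)^2 * 2.9843e-10) = 2.399743e+19
R_max = 2.399743e+19^0.25 = 69991 m

69991 m


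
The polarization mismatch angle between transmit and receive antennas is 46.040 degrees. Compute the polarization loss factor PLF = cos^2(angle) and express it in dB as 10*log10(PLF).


PLF_linear = cos^2(46.040 deg) = 0.4818526
PLF_dB = 10 * log10(0.4818526) = -3.171 dB

-3.171 dB


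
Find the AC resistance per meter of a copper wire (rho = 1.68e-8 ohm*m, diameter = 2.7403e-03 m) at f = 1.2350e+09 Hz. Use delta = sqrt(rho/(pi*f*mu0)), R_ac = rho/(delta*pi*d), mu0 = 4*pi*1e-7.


delta = sqrt(1.68e-8 / (pi * 1.2350e+09 * 4*pi*1e-7)) = 1.856271e-06 m
R_ac = 1.68e-8 / (1.856271e-06 * pi * 2.7403e-03) = 1.051 ohm/m

1.051 ohm/m


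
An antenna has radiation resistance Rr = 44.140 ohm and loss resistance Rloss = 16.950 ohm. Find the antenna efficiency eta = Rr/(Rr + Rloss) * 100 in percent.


eta = 44.140 / (44.140 + 16.950) * 100 = 72.25%

72.25%


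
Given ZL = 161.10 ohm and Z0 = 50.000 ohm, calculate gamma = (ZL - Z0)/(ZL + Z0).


gamma = (161.10 - 50.000) / (161.10 + 50.000) = 0.5263

0.5263


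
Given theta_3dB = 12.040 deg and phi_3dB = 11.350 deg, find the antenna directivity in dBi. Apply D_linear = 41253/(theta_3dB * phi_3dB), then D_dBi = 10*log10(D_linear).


D_linear = 41253 / (12.040 * 11.350) = 301.8792
D_dBi = 10 * log10(301.8792) = 24.80 dBi

24.80 dBi


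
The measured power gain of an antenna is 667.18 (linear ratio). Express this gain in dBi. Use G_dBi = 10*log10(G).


G_dBi = 10 * log10(667.18) = 28.24 dBi

28.24 dBi


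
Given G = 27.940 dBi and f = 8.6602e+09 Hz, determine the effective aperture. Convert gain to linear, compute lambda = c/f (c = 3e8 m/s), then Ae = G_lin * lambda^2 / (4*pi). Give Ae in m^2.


lambda = c / f = 3.0000e+08 / 8.6602e+09 = 0.03464123 m
G_linear = 10^(27.940/10) = 622.3003
Ae = G_linear * lambda^2 / (4*pi) = 622.3003 * 0.03464123^2 / (4*pi) = 0.05943 m^2

0.05943 m^2


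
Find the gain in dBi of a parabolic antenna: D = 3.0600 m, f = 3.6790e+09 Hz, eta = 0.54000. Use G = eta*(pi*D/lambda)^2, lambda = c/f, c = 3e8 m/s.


lambda = c / f = 3.0000e+08 / 3.6790e+09 = 0.08154390 m
G_linear = 0.54000 * (pi * 3.0600 / 0.08154390)^2 = 7505.047
G_dBi = 10 * log10(7505.047) = 38.75 dBi

38.75 dBi


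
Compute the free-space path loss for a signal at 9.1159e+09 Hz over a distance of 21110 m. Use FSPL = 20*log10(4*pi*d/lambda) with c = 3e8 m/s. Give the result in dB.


lambda = c / f = 3.0000e+08 / 9.1159e+09 = 0.03290953 m
FSPL = 20 * log10(4*pi*21110/0.03290953) = 138.1 dB

138.1 dB


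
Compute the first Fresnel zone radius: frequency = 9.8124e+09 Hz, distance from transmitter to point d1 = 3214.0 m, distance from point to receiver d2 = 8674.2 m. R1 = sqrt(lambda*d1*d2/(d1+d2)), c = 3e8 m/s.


lambda = c / f = 3.0000e+08 / 9.8124e+09 = 0.03057356 m
R1 = sqrt(0.03057356 * 3214.0 * 8674.2 / (3214.0 + 8674.2)) = 8.467 m

8.467 m


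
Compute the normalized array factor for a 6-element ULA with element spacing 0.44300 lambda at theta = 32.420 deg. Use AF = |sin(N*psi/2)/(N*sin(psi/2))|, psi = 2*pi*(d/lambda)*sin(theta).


psi = 2*pi*0.44300*sin(32.420 deg) = 1.492268 rad
AF = |sin(6*1.492268/2) / (6*sin(1.492268/2))| = 0.2387

0.2387


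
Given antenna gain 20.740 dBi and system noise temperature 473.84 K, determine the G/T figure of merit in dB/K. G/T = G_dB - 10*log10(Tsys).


G/T = 20.740 - 10*log10(473.84) = 20.740 - 26.75632 = -6.016 dB/K

-6.016 dB/K


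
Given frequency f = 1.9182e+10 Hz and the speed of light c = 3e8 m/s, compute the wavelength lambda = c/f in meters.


lambda = c / f = 3.0000e+08 / 1.9182e+10 = 0.01564 m

0.01564 m


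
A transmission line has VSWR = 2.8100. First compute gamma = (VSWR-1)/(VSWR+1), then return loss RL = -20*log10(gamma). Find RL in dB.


gamma = (2.8100 - 1) / (2.8100 + 1) = 0.4750656
RL = -20 * log10(0.4750656) = 6.465 dB

6.465 dB


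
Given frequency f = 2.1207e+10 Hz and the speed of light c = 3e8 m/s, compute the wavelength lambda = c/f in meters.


lambda = c / f = 3.0000e+08 / 2.1207e+10 = 0.01415 m

0.01415 m


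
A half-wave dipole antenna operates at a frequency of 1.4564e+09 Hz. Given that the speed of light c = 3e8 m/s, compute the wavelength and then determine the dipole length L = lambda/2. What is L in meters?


lambda = c / f = 3.0000e+08 / 1.4564e+09 = 0.2059874 m
L = lambda / 2 = 0.2059874 / 2 = 0.1030 m

0.1030 m


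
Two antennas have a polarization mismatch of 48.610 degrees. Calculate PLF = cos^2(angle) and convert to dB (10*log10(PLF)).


PLF_linear = cos^2(48.610 deg) = 0.4371602
PLF_dB = 10 * log10(0.4371602) = -3.594 dB

-3.594 dB


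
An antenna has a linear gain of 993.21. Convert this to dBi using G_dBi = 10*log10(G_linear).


G_dBi = 10 * log10(993.21) = 29.97 dBi

29.97 dBi


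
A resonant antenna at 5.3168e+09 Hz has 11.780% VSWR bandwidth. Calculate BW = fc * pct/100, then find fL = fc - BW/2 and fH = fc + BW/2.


BW = 5.3168e+09 * 11.780/100 = 6.263190e+08 Hz
fL = 5.3168e+09 - 6.263190e+08/2 = 5.004e+09 Hz
fH = 5.3168e+09 + 6.263190e+08/2 = 5.630e+09 Hz

BW=6.263e+08 Hz, fL=5.004e+09 Hz, fH=5.630e+09 Hz


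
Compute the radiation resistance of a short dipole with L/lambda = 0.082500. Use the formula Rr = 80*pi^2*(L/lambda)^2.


Rr = 80 * pi^2 * (0.082500)^2 = 80 * 9.869604 * 6.806250e-03 = 5.374 ohm

5.374 ohm


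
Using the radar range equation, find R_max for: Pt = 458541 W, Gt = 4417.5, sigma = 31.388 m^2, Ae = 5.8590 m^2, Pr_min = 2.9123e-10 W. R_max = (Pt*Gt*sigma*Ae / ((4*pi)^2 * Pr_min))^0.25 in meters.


R^4 = 458541*4417.5*31.388*5.8590 / ((4*pi)^2 * 2.9123e-10) = 8.100019e+18
R_max = 8.100019e+18^0.25 = 53348 m

53348 m


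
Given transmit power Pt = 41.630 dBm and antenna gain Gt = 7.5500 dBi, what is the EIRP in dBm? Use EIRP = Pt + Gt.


EIRP = Pt + Gt = 41.630 + 7.5500 = 49.18 dBm

49.18 dBm


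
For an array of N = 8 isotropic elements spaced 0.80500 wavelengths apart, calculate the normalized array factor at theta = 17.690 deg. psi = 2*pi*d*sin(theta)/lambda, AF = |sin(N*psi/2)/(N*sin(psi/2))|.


psi = 2*pi*0.80500*sin(17.690 deg) = 1.536947 rad
AF = |sin(8*1.536947/2) / (8*sin(1.536947/2))| = 0.02428

0.02428


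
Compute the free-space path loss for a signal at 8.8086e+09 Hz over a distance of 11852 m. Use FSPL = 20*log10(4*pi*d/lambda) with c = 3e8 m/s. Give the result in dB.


lambda = c / f = 3.0000e+08 / 8.8086e+09 = 0.03405763 m
FSPL = 20 * log10(4*pi*11852/0.03405763) = 132.8 dB

132.8 dB


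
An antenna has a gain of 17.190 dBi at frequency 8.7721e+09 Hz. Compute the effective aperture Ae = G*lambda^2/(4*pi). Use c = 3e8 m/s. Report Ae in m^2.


lambda = c / f = 3.0000e+08 / 8.7721e+09 = 0.03419934 m
G_linear = 10^(17.190/10) = 52.36004
Ae = G_linear * lambda^2 / (4*pi) = 52.36004 * 0.03419934^2 / (4*pi) = 4.873e-03 m^2

4.873e-03 m^2


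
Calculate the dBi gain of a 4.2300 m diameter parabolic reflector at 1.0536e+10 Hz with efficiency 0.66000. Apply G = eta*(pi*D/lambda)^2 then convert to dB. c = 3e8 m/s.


lambda = c / f = 3.0000e+08 / 1.0536e+10 = 0.02847380 m
G_linear = 0.66000 * (pi * 4.2300 / 0.02847380)^2 = 143758.5
G_dBi = 10 * log10(143758.5) = 51.58 dBi

51.58 dBi


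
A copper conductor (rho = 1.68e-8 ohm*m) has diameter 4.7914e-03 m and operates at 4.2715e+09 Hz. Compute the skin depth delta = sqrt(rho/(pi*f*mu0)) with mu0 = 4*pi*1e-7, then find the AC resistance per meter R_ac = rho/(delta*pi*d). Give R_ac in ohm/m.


delta = sqrt(1.68e-8 / (pi * 4.2715e+09 * 4*pi*1e-7)) = 9.981242e-07 m
R_ac = 1.68e-8 / (9.981242e-07 * pi * 4.7914e-03) = 1.118 ohm/m

1.118 ohm/m


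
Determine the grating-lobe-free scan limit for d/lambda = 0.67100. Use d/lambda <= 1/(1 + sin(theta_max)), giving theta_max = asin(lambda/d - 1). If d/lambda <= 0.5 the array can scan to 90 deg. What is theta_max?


lambda/d - 1 = 1/0.67100 - 1 = 0.4903130
theta_max = asin(0.4903130) = 29.36 deg

29.36 deg


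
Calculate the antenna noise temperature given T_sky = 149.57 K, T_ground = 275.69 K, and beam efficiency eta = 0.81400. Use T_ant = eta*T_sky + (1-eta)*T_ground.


T_ant = 0.81400 * 149.57 + (1 - 0.81400) * 275.69 = 173.0 K

173.0 K


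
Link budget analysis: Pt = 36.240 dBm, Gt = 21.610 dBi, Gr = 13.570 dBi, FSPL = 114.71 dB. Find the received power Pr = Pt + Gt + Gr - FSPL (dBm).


Pr = 36.240 + 21.610 + 13.570 - 114.71 = -43.29 dBm

-43.29 dBm


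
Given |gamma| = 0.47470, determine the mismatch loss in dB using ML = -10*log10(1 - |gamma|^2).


ML = -10 * log10(1 - 0.47470^2) = -10 * log10(0.77465991) = 1.109 dB

1.109 dB


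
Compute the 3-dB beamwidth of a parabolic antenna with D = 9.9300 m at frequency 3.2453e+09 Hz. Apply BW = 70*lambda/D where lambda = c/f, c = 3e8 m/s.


lambda = c / f = 3.0000e+08 / 3.2453e+09 = 0.09244138 m
BW = 70 * 0.09244138 / 9.9300 = 0.6517 deg

0.6517 deg


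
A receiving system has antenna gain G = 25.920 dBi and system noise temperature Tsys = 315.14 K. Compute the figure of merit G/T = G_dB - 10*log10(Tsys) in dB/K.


G/T = 25.920 - 10*log10(315.14) = 25.920 - 24.98504 = 0.9350 dB/K

0.9350 dB/K


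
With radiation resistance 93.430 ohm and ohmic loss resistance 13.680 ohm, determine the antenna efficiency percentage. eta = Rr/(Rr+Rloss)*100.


eta = 93.430 / (93.430 + 13.680) * 100 = 87.23%

87.23%


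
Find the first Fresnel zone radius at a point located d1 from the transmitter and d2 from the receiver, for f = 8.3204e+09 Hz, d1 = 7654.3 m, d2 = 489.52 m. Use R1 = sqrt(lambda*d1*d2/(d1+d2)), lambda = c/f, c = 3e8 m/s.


lambda = c / f = 3.0000e+08 / 8.3204e+09 = 0.03605596 m
R1 = sqrt(0.03605596 * 7654.3 * 489.52 / (7654.3 + 489.52)) = 4.073 m

4.073 m


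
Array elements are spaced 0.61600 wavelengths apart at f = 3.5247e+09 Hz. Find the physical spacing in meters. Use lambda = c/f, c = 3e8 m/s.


lambda = c / f = 3.0000e+08 / 3.5247e+09 = 0.08511363 m
d = 0.61600 * 0.08511363 = 0.05243 m

0.05243 m


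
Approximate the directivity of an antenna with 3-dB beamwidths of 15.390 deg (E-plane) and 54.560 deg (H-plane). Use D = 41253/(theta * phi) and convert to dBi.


D_linear = 41253 / (15.390 * 54.560) = 49.12952
D_dBi = 10 * log10(49.12952) = 16.91 dBi

16.91 dBi


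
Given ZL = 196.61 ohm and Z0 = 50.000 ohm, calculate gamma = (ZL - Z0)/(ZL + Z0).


gamma = (196.61 - 50.000) / (196.61 + 50.000) = 0.5945

0.5945


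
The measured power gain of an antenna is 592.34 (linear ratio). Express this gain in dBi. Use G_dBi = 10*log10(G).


G_dBi = 10 * log10(592.34) = 27.73 dBi

27.73 dBi


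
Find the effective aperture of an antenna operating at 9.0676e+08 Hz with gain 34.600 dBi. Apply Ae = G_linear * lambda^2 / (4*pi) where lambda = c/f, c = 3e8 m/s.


lambda = c / f = 3.0000e+08 / 9.0676e+08 = 0.3308483 m
G_linear = 10^(34.600/10) = 2884.032
Ae = G_linear * lambda^2 / (4*pi) = 2884.032 * 0.3308483^2 / (4*pi) = 25.12 m^2

25.12 m^2


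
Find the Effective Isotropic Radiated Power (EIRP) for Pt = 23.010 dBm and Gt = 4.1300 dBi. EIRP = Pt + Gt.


EIRP = Pt + Gt = 23.010 + 4.1300 = 27.14 dBm

27.14 dBm


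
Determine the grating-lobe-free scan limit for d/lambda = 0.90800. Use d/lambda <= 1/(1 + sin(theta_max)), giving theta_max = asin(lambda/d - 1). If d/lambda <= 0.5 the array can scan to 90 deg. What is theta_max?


lambda/d - 1 = 1/0.90800 - 1 = 0.1013216
theta_max = asin(0.1013216) = 5.815 deg

5.815 deg


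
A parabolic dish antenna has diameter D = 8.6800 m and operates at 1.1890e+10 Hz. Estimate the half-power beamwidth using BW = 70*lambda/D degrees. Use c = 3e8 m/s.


lambda = c / f = 3.0000e+08 / 1.1890e+10 = 0.02523129 m
BW = 70 * 0.02523129 / 8.6800 = 0.2035 deg

0.2035 deg


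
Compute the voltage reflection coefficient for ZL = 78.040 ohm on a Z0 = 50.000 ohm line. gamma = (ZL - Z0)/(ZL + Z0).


gamma = (78.040 - 50.000) / (78.040 + 50.000) = 0.2190

0.2190


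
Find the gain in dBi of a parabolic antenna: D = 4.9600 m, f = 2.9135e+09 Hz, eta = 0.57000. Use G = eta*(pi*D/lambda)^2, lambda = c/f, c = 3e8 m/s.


lambda = c / f = 3.0000e+08 / 2.9135e+09 = 0.1029689 m
G_linear = 0.57000 * (pi * 4.9600 / 0.1029689)^2 = 13053.46
G_dBi = 10 * log10(13053.46) = 41.16 dBi

41.16 dBi


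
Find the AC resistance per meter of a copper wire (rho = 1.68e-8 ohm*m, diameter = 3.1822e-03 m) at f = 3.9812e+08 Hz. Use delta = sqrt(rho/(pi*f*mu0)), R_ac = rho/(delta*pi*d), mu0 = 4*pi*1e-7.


delta = sqrt(1.68e-8 / (pi * 3.9812e+08 * 4*pi*1e-7)) = 3.269398e-06 m
R_ac = 1.68e-8 / (3.269398e-06 * pi * 3.1822e-03) = 0.5140 ohm/m

0.5140 ohm/m


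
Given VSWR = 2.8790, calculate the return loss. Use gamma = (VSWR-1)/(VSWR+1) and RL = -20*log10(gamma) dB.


gamma = (2.8790 - 1) / (2.8790 + 1) = 0.4844032
RL = -20 * log10(0.4844032) = 6.296 dB

6.296 dB


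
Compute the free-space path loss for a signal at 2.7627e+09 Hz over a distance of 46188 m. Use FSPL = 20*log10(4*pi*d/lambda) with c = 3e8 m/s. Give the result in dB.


lambda = c / f = 3.0000e+08 / 2.7627e+09 = 0.1085894 m
FSPL = 20 * log10(4*pi*46188/0.1085894) = 134.6 dB

134.6 dB


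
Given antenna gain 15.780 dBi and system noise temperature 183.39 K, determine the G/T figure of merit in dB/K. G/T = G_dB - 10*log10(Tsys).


G/T = 15.780 - 10*log10(183.39) = 15.780 - 22.63376 = -6.854 dB/K

-6.854 dB/K


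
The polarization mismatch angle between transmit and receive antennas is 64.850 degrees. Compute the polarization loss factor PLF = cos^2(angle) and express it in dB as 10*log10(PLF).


PLF_linear = cos^2(64.850 deg) = 0.1806161
PLF_dB = 10 * log10(0.1806161) = -7.432 dB

-7.432 dB


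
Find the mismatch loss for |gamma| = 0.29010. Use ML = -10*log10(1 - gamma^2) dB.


ML = -10 * log10(1 - 0.29010^2) = -10 * log10(0.91584199) = 0.3818 dB

0.3818 dB


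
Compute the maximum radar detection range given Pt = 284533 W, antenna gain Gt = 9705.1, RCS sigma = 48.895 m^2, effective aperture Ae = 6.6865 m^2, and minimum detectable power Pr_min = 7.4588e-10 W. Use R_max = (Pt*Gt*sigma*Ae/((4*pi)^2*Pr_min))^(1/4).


R^4 = 284533*9705.1*48.895*6.6865 / ((4*pi)^2 * 7.4588e-10) = 7.664914e+18
R_max = 7.664914e+18^0.25 = 52617 m

52617 m


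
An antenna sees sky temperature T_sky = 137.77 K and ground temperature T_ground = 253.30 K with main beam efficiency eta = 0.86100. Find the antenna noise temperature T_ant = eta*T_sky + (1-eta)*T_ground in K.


T_ant = 0.86100 * 137.77 + (1 - 0.86100) * 253.30 = 153.8 K

153.8 K


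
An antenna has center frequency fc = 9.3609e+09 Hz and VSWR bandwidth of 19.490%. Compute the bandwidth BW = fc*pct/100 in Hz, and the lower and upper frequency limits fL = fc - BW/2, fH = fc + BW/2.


BW = 9.3609e+09 * 19.490/100 = 1.824439e+09 Hz
fL = 9.3609e+09 - 1.824439e+09/2 = 8.449e+09 Hz
fH = 9.3609e+09 + 1.824439e+09/2 = 1.027e+10 Hz

BW=1.824e+09 Hz, fL=8.449e+09 Hz, fH=1.027e+10 Hz


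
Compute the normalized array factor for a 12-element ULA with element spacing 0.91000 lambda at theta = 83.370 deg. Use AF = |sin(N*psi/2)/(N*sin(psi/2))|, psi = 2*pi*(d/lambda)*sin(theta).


psi = 2*pi*0.91000*sin(83.370 deg) = 5.679461 rad
AF = |sin(12*5.679461/2) / (12*sin(5.679461/2))| = 0.1296

0.1296


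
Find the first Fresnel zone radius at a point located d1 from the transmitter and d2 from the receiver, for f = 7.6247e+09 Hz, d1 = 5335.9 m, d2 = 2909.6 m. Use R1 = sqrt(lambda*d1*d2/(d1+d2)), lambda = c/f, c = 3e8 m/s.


lambda = c / f = 3.0000e+08 / 7.6247e+09 = 0.03934581 m
R1 = sqrt(0.03934581 * 5335.9 * 2909.6 / (5335.9 + 2909.6)) = 8.607 m

8.607 m


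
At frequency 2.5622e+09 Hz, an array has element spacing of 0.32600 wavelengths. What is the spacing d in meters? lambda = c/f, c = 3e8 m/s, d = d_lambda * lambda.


lambda = c / f = 3.0000e+08 / 2.5622e+09 = 0.1170869 m
d = 0.32600 * 0.1170869 = 0.03817 m

0.03817 m


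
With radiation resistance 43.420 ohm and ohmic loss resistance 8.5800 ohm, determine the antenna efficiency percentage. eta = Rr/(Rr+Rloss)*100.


eta = 43.420 / (43.420 + 8.5800) * 100 = 83.50%

83.50%


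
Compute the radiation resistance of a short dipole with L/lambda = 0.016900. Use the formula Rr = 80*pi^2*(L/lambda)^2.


Rr = 80 * pi^2 * (0.016900)^2 = 80 * 9.869604 * 2.856100e-04 = 0.2255 ohm

0.2255 ohm


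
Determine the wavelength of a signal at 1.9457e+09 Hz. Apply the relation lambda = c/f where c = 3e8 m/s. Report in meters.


lambda = c / f = 3.0000e+08 / 1.9457e+09 = 0.1542 m

0.1542 m


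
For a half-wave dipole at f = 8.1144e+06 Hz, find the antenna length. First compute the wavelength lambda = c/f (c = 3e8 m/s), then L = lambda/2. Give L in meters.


lambda = c / f = 3.0000e+08 / 8.1144e+06 = 36.97131 m
L = lambda / 2 = 36.97131 / 2 = 18.49 m

18.49 m


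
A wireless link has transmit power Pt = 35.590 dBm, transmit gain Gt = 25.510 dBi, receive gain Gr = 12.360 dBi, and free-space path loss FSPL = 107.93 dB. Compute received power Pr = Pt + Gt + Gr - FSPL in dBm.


Pr = 35.590 + 25.510 + 12.360 - 107.93 = -34.47 dBm

-34.47 dBm


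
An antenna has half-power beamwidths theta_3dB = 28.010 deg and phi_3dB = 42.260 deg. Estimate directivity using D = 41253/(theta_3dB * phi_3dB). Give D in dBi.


D_linear = 41253 / (28.010 * 42.260) = 34.85081
D_dBi = 10 * log10(34.85081) = 15.42 dBi

15.42 dBi


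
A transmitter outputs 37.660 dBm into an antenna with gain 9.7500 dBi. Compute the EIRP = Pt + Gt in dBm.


EIRP = Pt + Gt = 37.660 + 9.7500 = 47.41 dBm

47.41 dBm


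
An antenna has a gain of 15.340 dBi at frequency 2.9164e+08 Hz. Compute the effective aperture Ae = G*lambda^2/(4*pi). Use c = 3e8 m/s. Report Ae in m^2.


lambda = c / f = 3.0000e+08 / 2.9164e+08 = 1.028665 m
G_linear = 10^(15.340/10) = 34.19794
Ae = G_linear * lambda^2 / (4*pi) = 34.19794 * 1.028665^2 / (4*pi) = 2.880 m^2

2.880 m^2


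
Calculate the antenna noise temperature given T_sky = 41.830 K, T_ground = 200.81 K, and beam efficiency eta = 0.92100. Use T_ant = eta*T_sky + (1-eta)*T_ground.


T_ant = 0.92100 * 41.830 + (1 - 0.92100) * 200.81 = 54.39 K

54.39 K


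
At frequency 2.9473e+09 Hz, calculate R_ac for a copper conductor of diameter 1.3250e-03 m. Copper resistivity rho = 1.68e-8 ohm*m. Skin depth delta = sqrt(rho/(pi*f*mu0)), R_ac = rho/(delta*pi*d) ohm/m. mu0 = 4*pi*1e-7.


delta = sqrt(1.68e-8 / (pi * 2.9473e+09 * 4*pi*1e-7)) = 1.201607e-06 m
R_ac = 1.68e-8 / (1.201607e-06 * pi * 1.3250e-03) = 3.359 ohm/m

3.359 ohm/m


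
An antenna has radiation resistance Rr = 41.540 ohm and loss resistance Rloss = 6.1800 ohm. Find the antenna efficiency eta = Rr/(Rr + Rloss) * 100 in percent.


eta = 41.540 / (41.540 + 6.1800) * 100 = 87.05%

87.05%


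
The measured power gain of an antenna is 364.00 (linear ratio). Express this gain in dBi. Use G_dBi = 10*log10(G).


G_dBi = 10 * log10(364.00) = 25.61 dBi

25.61 dBi


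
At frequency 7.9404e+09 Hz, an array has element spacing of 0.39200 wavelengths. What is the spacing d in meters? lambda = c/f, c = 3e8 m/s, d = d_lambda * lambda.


lambda = c / f = 3.0000e+08 / 7.9404e+09 = 0.03778147 m
d = 0.39200 * 0.03778147 = 0.01481 m

0.01481 m


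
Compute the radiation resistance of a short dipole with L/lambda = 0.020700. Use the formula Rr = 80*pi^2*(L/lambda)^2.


Rr = 80 * pi^2 * (0.020700)^2 = 80 * 9.869604 * 4.284900e-04 = 0.3383 ohm

0.3383 ohm


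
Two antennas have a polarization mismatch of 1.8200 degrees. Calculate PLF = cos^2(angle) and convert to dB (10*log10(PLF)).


PLF_linear = cos^2(1.8200 deg) = 0.9989913
PLF_dB = 10 * log10(0.9989913) = -4.383e-03 dB

-4.383e-03 dB


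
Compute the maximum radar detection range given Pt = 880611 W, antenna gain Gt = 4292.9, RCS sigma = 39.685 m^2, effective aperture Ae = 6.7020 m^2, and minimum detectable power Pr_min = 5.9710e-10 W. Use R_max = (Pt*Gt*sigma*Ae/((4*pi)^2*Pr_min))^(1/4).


R^4 = 880611*4292.9*39.685*6.7020 / ((4*pi)^2 * 5.9710e-10) = 1.066348e+19
R_max = 1.066348e+19^0.25 = 57145 m

57145 m


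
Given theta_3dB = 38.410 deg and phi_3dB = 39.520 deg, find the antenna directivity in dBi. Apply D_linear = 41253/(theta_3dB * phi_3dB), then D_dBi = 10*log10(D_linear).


D_linear = 41253 / (38.410 * 39.520) = 27.17655
D_dBi = 10 * log10(27.17655) = 14.34 dBi

14.34 dBi


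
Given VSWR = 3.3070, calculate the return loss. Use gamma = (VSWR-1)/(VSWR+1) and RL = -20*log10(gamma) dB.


gamma = (3.3070 - 1) / (3.3070 + 1) = 0.5356397
RL = -20 * log10(0.5356397) = 5.423 dB

5.423 dB


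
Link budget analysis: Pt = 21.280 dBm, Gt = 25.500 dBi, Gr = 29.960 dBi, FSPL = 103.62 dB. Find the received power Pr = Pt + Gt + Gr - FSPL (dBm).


Pr = 21.280 + 25.500 + 29.960 - 103.62 = -26.88 dBm

-26.88 dBm


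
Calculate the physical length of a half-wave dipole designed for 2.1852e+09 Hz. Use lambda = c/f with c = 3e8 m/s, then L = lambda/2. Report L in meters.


lambda = c / f = 3.0000e+08 / 2.1852e+09 = 0.1372872 m
L = lambda / 2 = 0.1372872 / 2 = 0.06864 m

0.06864 m


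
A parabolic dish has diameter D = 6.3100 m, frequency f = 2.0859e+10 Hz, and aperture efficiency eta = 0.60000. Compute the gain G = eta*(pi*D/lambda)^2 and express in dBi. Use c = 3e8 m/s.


lambda = c / f = 3.0000e+08 / 2.0859e+10 = 0.01438228 m
G_linear = 0.60000 * (pi * 6.3100 / 0.01438228)^2 = 1.139867e+06
G_dBi = 10 * log10(1.139867e+06) = 60.57 dBi

60.57 dBi


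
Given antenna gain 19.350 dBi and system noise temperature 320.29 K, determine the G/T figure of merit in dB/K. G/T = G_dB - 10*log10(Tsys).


G/T = 19.350 - 10*log10(320.29) = 19.350 - 25.05543 = -5.705 dB/K

-5.705 dB/K


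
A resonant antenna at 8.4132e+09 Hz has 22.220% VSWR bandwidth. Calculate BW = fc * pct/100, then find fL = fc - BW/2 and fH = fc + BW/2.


BW = 8.4132e+09 * 22.220/100 = 1.869413e+09 Hz
fL = 8.4132e+09 - 1.869413e+09/2 = 7.478e+09 Hz
fH = 8.4132e+09 + 1.869413e+09/2 = 9.348e+09 Hz

BW=1.869e+09 Hz, fL=7.478e+09 Hz, fH=9.348e+09 Hz


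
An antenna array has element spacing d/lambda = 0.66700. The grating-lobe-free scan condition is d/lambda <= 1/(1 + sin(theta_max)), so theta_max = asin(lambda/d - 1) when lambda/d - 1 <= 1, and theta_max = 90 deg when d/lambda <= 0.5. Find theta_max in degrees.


lambda/d - 1 = 1/0.66700 - 1 = 0.4992504
theta_max = asin(0.4992504) = 29.95 deg

29.95 deg


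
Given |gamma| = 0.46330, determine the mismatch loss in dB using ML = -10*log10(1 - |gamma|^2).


ML = -10 * log10(1 - 0.46330^2) = -10 * log10(0.78535311) = 1.049 dB

1.049 dB


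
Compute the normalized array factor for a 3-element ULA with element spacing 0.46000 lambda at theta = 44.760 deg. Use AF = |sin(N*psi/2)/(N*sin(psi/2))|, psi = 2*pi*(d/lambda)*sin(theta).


psi = 2*pi*0.46000*sin(44.760 deg) = 2.035148 rad
AF = |sin(3*2.035148/2) / (3*sin(2.035148/2))| = 0.03477

0.03477


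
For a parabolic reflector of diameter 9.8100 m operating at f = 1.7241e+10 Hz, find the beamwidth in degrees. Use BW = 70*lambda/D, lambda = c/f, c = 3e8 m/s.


lambda = c / f = 3.0000e+08 / 1.7241e+10 = 0.01740038 m
BW = 70 * 0.01740038 / 9.8100 = 0.1242 deg

0.1242 deg
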